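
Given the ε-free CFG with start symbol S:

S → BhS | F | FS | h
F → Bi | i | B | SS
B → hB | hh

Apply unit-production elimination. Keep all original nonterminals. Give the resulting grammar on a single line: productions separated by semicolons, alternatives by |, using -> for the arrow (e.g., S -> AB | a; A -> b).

Unit productions: F->B, S->F.
Unit pairs (A ⇒* B via units): (F,B), (S,B), (S,F).
S: inherits non-unit rules of {B, F, S} → BhS | Bi | FS | SS | h | hB | hh | i.
B: inherits non-unit rules of {B} → hB | hh.
F: inherits non-unit rules of {B, F} → Bi | SS | hB | hh | i.

S -> h | i | Bi | FS | SS | hB | hh | BhS; B -> hB | hh; F -> i | Bi | SS | hB | hh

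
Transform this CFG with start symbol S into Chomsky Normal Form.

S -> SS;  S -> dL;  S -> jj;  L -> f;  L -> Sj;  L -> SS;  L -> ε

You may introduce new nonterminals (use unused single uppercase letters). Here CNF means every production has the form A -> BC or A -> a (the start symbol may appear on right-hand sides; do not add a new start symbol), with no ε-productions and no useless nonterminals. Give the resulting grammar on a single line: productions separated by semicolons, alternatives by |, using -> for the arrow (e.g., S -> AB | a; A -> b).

Nullable: {L}; after ε-elimination: S -> d | SS | dL | jj; L -> f | SS | Sj.
No unit productions to eliminate.
TERM: introduce B -> d, A -> j and substitute in every rule of length ≥2.

S -> d | AA | BL | SS; A -> j; B -> d; L -> f | SA | SS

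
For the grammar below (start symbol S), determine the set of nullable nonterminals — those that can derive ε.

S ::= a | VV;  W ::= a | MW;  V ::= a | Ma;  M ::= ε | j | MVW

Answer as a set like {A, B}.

Directly nullable (have an ε-rule): {M}.
Not nullable: S, V, W — each has a terminal in every rule's right-hand side or depends on a non-nullable symbol.

{M}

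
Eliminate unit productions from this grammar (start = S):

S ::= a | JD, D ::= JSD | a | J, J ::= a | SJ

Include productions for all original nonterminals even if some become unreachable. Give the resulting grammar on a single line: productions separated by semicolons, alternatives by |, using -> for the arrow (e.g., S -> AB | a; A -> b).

S -> a | JD; D -> a | SJ | JSD; J -> a | SJ

Unit productions: D->J.
Unit pairs (A ⇒* B via units): (D,J).
S: inherits non-unit rules of {S} → JD | a.
D: inherits non-unit rules of {D, J} → JSD | SJ | a.
J: inherits non-unit rules of {J} → SJ | a.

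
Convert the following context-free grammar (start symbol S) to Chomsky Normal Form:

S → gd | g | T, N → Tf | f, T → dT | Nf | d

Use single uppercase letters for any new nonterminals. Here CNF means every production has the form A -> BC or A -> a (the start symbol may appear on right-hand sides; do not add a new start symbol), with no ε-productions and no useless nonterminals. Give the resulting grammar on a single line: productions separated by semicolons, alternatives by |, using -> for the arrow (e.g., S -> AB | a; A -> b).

No ε-productions.
After unit-elimination: S -> d | g | Nf | dT | gd; N -> f | Tf; T -> d | Nf | dT.
TERM: introduce B -> d, A -> f, C -> g and substitute in every rule of length ≥2.

S -> d | g | BT | CB | NA; A -> f; B -> d; C -> g; N -> f | TA; T -> d | BT | NA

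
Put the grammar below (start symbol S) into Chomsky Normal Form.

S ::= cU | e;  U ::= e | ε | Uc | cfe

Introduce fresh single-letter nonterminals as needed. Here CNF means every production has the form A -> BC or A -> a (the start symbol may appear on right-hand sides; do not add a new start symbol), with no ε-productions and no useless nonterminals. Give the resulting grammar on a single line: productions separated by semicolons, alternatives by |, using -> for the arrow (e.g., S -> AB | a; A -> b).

Nullable: {U}; after ε-elimination: S -> c | e | cU; U -> c | e | Uc | cfe.
No unit productions to eliminate.
TERM: introduce A -> c, C -> e, B -> f and substitute in every rule of length ≥2.
BIN: U -> ABC becomes U -> AD, D -> BC.

S -> c | e | AU; A -> c; B -> f; C -> e; D -> BC; U -> c | e | AD | UA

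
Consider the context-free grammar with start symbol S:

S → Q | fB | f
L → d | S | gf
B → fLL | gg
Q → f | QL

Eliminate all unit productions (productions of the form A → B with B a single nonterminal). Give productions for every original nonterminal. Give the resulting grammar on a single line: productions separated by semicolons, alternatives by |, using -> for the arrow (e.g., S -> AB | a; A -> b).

Unit productions: L->S, S->Q.
Unit pairs (A ⇒* B via units): (L,Q), (L,S), (S,Q).
S: inherits non-unit rules of {Q, S} → QL | f | fB.
B: inherits non-unit rules of {B} → fLL | gg.
L: inherits non-unit rules of {L, Q, S} → QL | d | f | fB | gf.
Q: inherits non-unit rules of {Q} → QL | f.

S -> f | QL | fB; B -> gg | fLL; L -> d | f | QL | fB | gf; Q -> f | QL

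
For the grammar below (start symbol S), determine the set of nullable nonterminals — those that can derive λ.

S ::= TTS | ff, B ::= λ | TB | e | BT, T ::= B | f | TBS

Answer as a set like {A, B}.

Directly nullable (have an ε-rule): {B}.
T is nullable via T -> B (every symbol on the right is already known nullable).
Not nullable: S — each has a terminal in every rule's right-hand side or depends on a non-nullable symbol.

{B, T}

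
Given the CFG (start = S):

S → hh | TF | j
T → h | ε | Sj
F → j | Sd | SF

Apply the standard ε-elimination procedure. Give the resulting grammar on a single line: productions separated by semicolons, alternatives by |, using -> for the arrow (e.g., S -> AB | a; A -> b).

Nullable set: {T}.
S -> TF: T nullable, giving F | TF.
Drop T -> ε.
Unchanged (no nullable symbols): S -> hh; S -> j; F -> SF; F -> Sd; F -> j; T -> Sj; T -> h.

S -> F | j | TF | hh; F -> j | SF | Sd; T -> h | Sj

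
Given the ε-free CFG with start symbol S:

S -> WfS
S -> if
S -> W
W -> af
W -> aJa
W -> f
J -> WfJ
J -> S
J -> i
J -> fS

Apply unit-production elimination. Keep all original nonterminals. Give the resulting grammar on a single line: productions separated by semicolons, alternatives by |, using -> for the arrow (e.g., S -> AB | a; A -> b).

Unit productions: J->S, S->W.
Unit pairs (A ⇒* B via units): (J,S), (J,W), (S,W).
S: inherits non-unit rules of {S, W} → WfS | aJa | af | f | if.
J: inherits non-unit rules of {J, S, W} → WfJ | WfS | aJa | af | f | fS | i | if.
W: inherits non-unit rules of {W} → aJa | af | f.

S -> f | af | if | WfS | aJa; J -> f | i | af | fS | if | WfJ | WfS | aJa; W -> f | af | aJa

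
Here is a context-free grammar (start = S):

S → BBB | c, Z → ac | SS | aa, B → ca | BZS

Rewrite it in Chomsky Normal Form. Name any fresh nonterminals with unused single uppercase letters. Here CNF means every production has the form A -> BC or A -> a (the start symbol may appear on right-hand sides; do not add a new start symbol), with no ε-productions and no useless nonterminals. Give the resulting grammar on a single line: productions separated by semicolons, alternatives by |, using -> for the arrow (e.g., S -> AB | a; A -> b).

S -> c | BE; A -> c; B -> AC | BD; C -> a; D -> ZS; E -> BB; Z -> CA | CC | SS

No ε-productions.
No unit productions to eliminate.
TERM: introduce C -> a, A -> c and substitute in every rule of length ≥2.
BIN: B -> BZS becomes B -> BD, D -> ZS; S -> BBB becomes S -> BE, E -> BB.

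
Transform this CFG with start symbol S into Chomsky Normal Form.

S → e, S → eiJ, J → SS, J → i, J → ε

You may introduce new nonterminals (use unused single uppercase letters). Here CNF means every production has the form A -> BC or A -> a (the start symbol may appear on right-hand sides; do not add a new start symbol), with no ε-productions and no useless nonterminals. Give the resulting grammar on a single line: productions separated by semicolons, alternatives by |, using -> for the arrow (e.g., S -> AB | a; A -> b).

S -> e | AB | AC; A -> e; B -> i; C -> BJ; J -> i | SS

Nullable: {J}; after ε-elimination: S -> e | ei | eiJ; J -> i | SS.
No unit productions to eliminate.
TERM: introduce A -> e, B -> i and substitute in every rule of length ≥2.
BIN: S -> ABJ becomes S -> AC, C -> BJ.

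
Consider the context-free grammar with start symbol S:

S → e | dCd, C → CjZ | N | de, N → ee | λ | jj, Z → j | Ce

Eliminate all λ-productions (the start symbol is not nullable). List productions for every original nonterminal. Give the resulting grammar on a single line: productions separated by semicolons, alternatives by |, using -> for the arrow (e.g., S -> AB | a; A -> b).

S -> e | dd | dCd; C -> N | de | jZ | CjZ; N -> ee | jj; Z -> e | j | Ce

Nullable set: {C, N}.
S -> dCd: C nullable, giving dCd | dd.
C -> CjZ: C nullable, giving CjZ | jZ.
C -> N: N nullable, giving N.
Drop N -> λ.
Z -> Ce: C nullable, giving Ce | e.
Unchanged (no nullable symbols): S -> e; C -> de; N -> ee; N -> jj; Z -> j.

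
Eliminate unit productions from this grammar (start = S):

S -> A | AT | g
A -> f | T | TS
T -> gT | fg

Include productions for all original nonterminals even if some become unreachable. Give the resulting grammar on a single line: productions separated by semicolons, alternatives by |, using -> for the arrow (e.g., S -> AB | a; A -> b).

S -> f | g | AT | TS | fg | gT; A -> f | TS | fg | gT; T -> fg | gT

Unit productions: A->T, S->A.
Unit pairs (A ⇒* B via units): (A,T), (S,A), (S,T).
S: inherits non-unit rules of {A, S, T} → AT | TS | f | fg | g | gT.
A: inherits non-unit rules of {A, T} → TS | f | fg | gT.
T: inherits non-unit rules of {T} → fg | gT.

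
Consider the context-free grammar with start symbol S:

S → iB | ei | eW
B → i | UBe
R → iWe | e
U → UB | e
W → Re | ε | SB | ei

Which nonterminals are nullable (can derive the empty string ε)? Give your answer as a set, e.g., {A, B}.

Directly nullable (have an ε-rule): {W}.
Not nullable: B, R, S, U — each has a terminal in every rule's right-hand side or depends on a non-nullable symbol.

{W}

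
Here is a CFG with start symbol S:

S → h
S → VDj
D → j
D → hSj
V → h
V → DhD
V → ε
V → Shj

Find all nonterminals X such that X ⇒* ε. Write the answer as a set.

Directly nullable (have an ε-rule): {V}.
Not nullable: D, S — each has a terminal in every rule's right-hand side or depends on a non-nullable symbol.

{V}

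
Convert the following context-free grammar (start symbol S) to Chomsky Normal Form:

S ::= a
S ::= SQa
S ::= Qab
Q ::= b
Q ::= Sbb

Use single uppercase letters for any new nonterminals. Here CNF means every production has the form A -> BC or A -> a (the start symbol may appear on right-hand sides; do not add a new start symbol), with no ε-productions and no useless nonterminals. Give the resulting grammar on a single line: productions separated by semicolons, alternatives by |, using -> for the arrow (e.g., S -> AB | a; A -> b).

No ε-productions.
No unit productions to eliminate.
TERM: introduce B -> a, A -> b and substitute in every rule of length ≥2.
BIN: Q -> SAA becomes Q -> SC, C -> AA; S -> QBA becomes S -> QD, D -> BA; S -> SQB becomes S -> SE, E -> QB.

S -> a | QD | SE; A -> b; B -> a; C -> AA; D -> BA; E -> QB; Q -> b | SC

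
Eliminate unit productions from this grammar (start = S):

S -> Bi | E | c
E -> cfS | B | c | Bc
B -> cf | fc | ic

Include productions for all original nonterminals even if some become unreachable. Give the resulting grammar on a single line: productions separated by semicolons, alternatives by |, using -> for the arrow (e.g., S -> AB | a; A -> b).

Unit productions: E->B, S->E.
Unit pairs (A ⇒* B via units): (E,B), (S,B), (S,E).
S: inherits non-unit rules of {B, E, S} → Bc | Bi | c | cf | cfS | fc | ic.
B: inherits non-unit rules of {B} → cf | fc | ic.
E: inherits non-unit rules of {B, E} → Bc | c | cf | cfS | fc | ic.

S -> c | Bc | Bi | cf | fc | ic | cfS; B -> cf | fc | ic; E -> c | Bc | cf | fc | ic | cfS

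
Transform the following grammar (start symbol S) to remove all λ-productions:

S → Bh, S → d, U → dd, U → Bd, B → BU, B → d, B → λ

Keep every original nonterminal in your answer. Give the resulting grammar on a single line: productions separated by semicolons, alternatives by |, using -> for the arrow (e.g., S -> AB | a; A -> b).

S -> d | h | Bh; B -> U | d | BU; U -> d | Bd | dd

Nullable set: {B}.
S -> Bh: B nullable, giving Bh | h.
Drop B -> λ.
B -> BU: B nullable, giving BU | U.
U -> Bd: B nullable, giving Bd | d.
Unchanged (no nullable symbols): S -> d; B -> d; U -> dd.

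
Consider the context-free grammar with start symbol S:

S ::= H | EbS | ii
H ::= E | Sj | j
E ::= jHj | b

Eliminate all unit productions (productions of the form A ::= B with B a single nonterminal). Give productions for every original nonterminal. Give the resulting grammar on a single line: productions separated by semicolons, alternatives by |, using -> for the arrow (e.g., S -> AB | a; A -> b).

S -> b | j | Sj | ii | EbS | jHj; E -> b | jHj; H -> b | j | Sj | jHj

Unit productions: H->E, S->H.
Unit pairs (A ⇒* B via units): (H,E), (S,E), (S,H).
S: inherits non-unit rules of {E, H, S} → EbS | Sj | b | ii | j | jHj.
E: inherits non-unit rules of {E} → b | jHj.
H: inherits non-unit rules of {E, H} → Sj | b | j | jHj.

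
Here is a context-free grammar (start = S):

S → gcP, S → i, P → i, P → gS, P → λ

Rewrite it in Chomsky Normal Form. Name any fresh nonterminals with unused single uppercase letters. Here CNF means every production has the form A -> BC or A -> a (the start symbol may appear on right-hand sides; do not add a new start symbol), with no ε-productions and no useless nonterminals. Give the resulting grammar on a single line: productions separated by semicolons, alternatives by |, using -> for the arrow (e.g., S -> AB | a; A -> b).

Nullable: {P}; after ε-elimination: S -> i | gc | gcP; P -> i | gS.
No unit productions to eliminate.
TERM: introduce B -> c, A -> g and substitute in every rule of length ≥2.
BIN: S -> ABP becomes S -> AC, C -> BP.

S -> i | AB | AC; A -> g; B -> c; C -> BP; P -> i | AS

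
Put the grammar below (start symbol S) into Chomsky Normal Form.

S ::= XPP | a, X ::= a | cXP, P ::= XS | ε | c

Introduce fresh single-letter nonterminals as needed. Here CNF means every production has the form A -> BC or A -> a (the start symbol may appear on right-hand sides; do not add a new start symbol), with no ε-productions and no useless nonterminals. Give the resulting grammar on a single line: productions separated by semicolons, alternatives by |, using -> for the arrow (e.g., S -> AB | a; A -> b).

Nullable: {P}; after ε-elimination: S -> X | a | XP | XPP; P -> c | XS; X -> a | cX | cXP.
After unit-elimination: S -> a | XP | cX | XPP | cXP; P -> c | XS; X -> a | cX | cXP.
TERM: introduce A -> c and substitute in every rule of length ≥2.
BIN: S -> AXP becomes S -> AB, B -> XP; S -> XPP becomes S -> XC, C -> PP; X -> AXP becomes X -> AD, D -> XP.

S -> a | AB | AX | XC | XP; A -> c; B -> XP; C -> PP; D -> XP; P -> c | XS; X -> a | AD | AX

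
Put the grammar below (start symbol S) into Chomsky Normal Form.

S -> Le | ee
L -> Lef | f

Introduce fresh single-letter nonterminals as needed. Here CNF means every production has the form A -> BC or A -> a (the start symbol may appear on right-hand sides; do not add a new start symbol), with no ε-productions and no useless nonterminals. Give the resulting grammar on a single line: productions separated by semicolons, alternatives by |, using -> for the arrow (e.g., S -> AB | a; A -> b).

No ε-productions.
No unit productions to eliminate.
TERM: introduce A -> e, B -> f and substitute in every rule of length ≥2.
BIN: L -> LAB becomes L -> LC, C -> AB.

S -> AA | LA; A -> e; B -> f; C -> AB; L -> f | LC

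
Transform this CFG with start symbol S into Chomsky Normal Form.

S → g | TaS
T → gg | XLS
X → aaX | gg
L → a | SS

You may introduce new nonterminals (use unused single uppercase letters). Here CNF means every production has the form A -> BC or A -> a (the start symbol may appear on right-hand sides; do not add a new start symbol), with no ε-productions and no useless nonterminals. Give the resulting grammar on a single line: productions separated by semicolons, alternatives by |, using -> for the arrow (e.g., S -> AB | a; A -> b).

No ε-productions.
No unit productions to eliminate.
TERM: introduce A -> a, B -> g and substitute in every rule of length ≥2.
BIN: S -> TAS becomes S -> TC, C -> AS; T -> XLS becomes T -> XD, D -> LS; X -> AAX becomes X -> AE, E -> AX.

S -> g | TC; A -> a; B -> g; C -> AS; D -> LS; E -> AX; L -> a | SS; T -> BB | XD; X -> AE | BB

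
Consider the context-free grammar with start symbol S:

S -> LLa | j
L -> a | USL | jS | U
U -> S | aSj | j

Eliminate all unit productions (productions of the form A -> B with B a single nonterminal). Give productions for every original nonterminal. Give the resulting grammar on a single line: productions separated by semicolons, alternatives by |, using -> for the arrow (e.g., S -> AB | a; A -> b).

Unit productions: L->U, U->S.
Unit pairs (A ⇒* B via units): (L,S), (L,U), (U,S).
S: inherits non-unit rules of {S} → LLa | j.
L: inherits non-unit rules of {L, S, U} → LLa | USL | a | aSj | j | jS.
U: inherits non-unit rules of {S, U} → LLa | aSj | j.

S -> j | LLa; L -> a | j | jS | LLa | USL | aSj; U -> j | LLa | aSj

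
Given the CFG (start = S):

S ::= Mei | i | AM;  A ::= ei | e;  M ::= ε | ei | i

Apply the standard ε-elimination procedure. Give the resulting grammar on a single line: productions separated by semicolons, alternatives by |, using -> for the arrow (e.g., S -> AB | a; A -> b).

Nullable set: {M}.
S -> AM: M nullable, giving A | AM.
S -> Mei: M nullable, giving Mei | ei.
Drop M -> ε.
Unchanged (no nullable symbols): S -> i; A -> e; A -> ei; M -> ei; M -> i.

S -> A | i | AM | ei | Mei; A -> e | ei; M -> i | ei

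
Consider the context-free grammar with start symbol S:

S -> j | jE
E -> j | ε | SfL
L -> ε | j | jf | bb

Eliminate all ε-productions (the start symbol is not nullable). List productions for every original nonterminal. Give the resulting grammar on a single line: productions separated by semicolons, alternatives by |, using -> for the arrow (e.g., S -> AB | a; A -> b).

S -> j | jE; E -> j | Sf | SfL; L -> j | bb | jf

Nullable set: {E, L}.
S -> jE: E nullable, giving j | jE.
Drop E -> ε.
E -> SfL: L nullable, giving Sf | SfL.
Drop L -> ε.
Unchanged (no nullable symbols): S -> j; E -> j; L -> bb; L -> j; L -> jf.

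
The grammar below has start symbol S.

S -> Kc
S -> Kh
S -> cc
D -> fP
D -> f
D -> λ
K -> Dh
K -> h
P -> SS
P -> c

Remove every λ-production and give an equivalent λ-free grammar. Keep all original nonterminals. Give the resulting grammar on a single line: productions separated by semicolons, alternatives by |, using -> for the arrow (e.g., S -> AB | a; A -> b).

S -> Kc | Kh | cc; D -> f | fP; K -> h | Dh; P -> c | SS

Nullable set: {D}.
Drop D -> λ.
K -> Dh: D nullable, giving Dh | h.
Unchanged (no nullable symbols): S -> Kc; S -> Kh; S -> cc; D -> f; D -> fP; K -> h; P -> SS; P -> c.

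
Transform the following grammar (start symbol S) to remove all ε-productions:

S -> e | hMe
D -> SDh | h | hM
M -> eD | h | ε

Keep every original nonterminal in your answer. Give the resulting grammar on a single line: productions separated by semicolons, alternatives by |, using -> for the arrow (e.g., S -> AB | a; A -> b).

Nullable set: {M}.
S -> hMe: M nullable, giving hMe | he.
D -> hM: M nullable, giving h | hM.
Drop M -> ε.
Unchanged (no nullable symbols): S -> e; D -> SDh; D -> h; M -> eD; M -> h.

S -> e | he | hMe; D -> h | hM | SDh; M -> h | eD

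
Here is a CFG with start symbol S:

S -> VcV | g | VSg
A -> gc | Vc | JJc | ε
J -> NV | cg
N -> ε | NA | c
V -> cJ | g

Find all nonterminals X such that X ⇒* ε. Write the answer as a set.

Directly nullable (have an ε-rule): {A, N}.
Not nullable: J, S, V — each has a terminal in every rule's right-hand side or depends on a non-nullable symbol.

{A, N}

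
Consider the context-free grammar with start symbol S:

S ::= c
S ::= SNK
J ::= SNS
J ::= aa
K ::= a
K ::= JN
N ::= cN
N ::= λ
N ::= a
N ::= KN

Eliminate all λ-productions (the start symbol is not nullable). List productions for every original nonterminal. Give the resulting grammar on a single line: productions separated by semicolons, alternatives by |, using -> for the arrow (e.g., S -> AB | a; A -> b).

S -> c | SK | SNK; J -> SS | aa | SNS; K -> J | a | JN; N -> K | a | c | KN | cN

Nullable set: {N}.
S -> SNK: N nullable, giving SK | SNK.
J -> SNS: N nullable, giving SNS | SS.
K -> JN: N nullable, giving J | JN.
Drop N -> λ.
N -> KN: N nullable, giving K | KN.
N -> cN: N nullable, giving c | cN.
Unchanged (no nullable symbols): S -> c; J -> aa; K -> a; N -> a.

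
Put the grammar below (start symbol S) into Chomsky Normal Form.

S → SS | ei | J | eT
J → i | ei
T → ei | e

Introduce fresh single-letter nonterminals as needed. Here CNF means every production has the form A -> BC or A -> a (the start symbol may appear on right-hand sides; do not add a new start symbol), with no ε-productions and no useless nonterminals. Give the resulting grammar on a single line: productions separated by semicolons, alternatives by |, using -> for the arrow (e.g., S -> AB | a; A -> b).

S -> i | AB | AT | SS; A -> e; B -> i; T -> e | AB

No ε-productions.
After unit-elimination: S -> i | SS | eT | ei; J -> i | ei; T -> e | ei.
TERM: introduce A -> e, B -> i and substitute in every rule of length ≥2.
Drop unreachable/unproductive: J.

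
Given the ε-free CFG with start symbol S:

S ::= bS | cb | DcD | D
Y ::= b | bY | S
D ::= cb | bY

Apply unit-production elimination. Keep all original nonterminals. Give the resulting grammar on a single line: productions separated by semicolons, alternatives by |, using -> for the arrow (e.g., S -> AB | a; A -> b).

S -> bS | bY | cb | DcD; D -> bY | cb; Y -> b | bS | bY | cb | DcD

Unit productions: S->D, Y->S.
Unit pairs (A ⇒* B via units): (S,D), (Y,D), (Y,S).
S: inherits non-unit rules of {D, S} → DcD | bS | bY | cb.
D: inherits non-unit rules of {D} → bY | cb.
Y: inherits non-unit rules of {D, S, Y} → DcD | b | bS | bY | cb.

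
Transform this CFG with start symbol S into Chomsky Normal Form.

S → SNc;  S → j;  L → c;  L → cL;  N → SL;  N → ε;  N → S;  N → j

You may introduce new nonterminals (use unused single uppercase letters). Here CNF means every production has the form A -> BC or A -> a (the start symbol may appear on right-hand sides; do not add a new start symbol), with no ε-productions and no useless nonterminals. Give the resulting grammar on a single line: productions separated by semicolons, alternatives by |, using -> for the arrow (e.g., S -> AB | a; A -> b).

Nullable: {N}; after ε-elimination: S -> j | Sc | SNc; L -> c | cL; N -> S | j | SL.
After unit-elimination: S -> j | Sc | SNc; L -> c | cL; N -> j | SL | Sc | SNc.
TERM: introduce A -> c and substitute in every rule of length ≥2.
BIN: N -> SNA becomes N -> SB, B -> NA; S -> SNA becomes S -> SC, C -> NA.

S -> j | SA | SC; A -> c; B -> NA; C -> NA; L -> c | AL; N -> j | SA | SB | SL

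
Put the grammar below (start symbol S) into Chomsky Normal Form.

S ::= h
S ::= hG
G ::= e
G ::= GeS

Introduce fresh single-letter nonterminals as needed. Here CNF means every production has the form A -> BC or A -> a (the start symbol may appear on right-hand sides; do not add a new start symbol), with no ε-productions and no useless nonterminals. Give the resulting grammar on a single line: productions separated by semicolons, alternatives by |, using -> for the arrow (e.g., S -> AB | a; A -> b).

S -> h | BG; A -> e; B -> h; C -> AS; G -> e | GC

No ε-productions.
No unit productions to eliminate.
TERM: introduce A -> e, B -> h and substitute in every rule of length ≥2.
BIN: G -> GAS becomes G -> GC, C -> AS.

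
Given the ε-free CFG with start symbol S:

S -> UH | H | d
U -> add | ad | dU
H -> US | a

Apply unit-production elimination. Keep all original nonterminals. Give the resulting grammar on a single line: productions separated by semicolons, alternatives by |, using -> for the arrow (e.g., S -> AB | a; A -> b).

Unit productions: S->H.
Unit pairs (A ⇒* B via units): (S,H).
S: inherits non-unit rules of {H, S} → UH | US | a | d.
H: inherits non-unit rules of {H} → US | a.
U: inherits non-unit rules of {U} → ad | add | dU.

S -> a | d | UH | US; H -> a | US; U -> ad | dU | add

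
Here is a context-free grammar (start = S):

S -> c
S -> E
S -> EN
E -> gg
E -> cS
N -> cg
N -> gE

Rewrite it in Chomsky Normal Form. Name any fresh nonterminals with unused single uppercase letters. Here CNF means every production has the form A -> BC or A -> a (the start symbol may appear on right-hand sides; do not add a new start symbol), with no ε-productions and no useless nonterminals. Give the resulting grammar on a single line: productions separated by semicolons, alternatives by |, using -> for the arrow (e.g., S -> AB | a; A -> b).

S -> c | AS | BB | EN; A -> c; B -> g; E -> AS | BB; N -> AB | BE

No ε-productions.
After unit-elimination: S -> c | EN | cS | gg; E -> cS | gg; N -> cg | gE.
TERM: introduce A -> c, B -> g and substitute in every rule of length ≥2.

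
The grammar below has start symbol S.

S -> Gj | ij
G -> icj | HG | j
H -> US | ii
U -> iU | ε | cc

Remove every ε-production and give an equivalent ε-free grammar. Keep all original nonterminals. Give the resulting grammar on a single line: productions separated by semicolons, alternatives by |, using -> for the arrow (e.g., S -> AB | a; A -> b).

Nullable set: {U}.
H -> US: U nullable, giving S | US.
Drop U -> ε.
U -> iU: U nullable, giving i | iU.
Unchanged (no nullable symbols): S -> Gj; S -> ij; G -> HG; G -> icj; G -> j; H -> ii; U -> cc.

S -> Gj | ij; G -> j | HG | icj; H -> S | US | ii; U -> i | cc | iU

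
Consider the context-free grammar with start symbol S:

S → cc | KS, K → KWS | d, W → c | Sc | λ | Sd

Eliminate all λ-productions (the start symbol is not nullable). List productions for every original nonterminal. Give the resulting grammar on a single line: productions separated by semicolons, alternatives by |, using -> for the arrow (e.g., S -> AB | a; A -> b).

S -> KS | cc; K -> d | KS | KWS; W -> c | Sc | Sd

Nullable set: {W}.
K -> KWS: W nullable, giving KS | KWS.
Drop W -> λ.
Unchanged (no nullable symbols): S -> KS; S -> cc; K -> d; W -> Sc; W -> Sd; W -> c.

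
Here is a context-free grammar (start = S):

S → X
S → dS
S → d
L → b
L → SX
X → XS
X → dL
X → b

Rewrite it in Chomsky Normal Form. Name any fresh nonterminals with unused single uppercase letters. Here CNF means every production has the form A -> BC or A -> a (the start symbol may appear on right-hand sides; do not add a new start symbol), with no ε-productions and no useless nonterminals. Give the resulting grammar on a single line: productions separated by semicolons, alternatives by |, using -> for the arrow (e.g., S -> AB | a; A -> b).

No ε-productions.
After unit-elimination: S -> b | d | XS | dL | dS; L -> b | SX; X -> b | XS | dL.
TERM: introduce A -> d and substitute in every rule of length ≥2.

S -> b | d | AL | AS | XS; A -> d; L -> b | SX; X -> b | AL | XS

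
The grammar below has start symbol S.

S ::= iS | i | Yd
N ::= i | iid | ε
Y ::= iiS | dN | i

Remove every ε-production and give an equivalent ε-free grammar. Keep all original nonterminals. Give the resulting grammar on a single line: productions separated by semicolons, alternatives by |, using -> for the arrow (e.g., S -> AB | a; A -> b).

Nullable set: {N}.
Drop N -> ε.
Y -> dN: N nullable, giving d | dN.
Unchanged (no nullable symbols): S -> Yd; S -> i; S -> iS; N -> i; N -> iid; Y -> i; Y -> iiS.

S -> i | Yd | iS; N -> i | iid; Y -> d | i | dN | iiS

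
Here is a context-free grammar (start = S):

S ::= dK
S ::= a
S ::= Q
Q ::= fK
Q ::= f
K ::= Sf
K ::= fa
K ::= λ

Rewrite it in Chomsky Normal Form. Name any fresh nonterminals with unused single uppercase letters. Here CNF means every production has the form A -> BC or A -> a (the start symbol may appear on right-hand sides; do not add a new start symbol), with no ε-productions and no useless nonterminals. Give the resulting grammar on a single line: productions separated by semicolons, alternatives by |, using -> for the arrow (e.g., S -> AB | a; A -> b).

Nullable: {K}; after ε-elimination: S -> Q | a | d | dK; K -> Sf | fa; Q -> f | fK.
After unit-elimination: S -> a | d | f | dK | fK; K -> Sf | fa; Q -> f | fK.
TERM: introduce B -> a, C -> d, A -> f and substitute in every rule of length ≥2.
Drop unreachable/unproductive: Q.

S -> a | d | f | AK | CK; A -> f; B -> a; C -> d; K -> AB | SA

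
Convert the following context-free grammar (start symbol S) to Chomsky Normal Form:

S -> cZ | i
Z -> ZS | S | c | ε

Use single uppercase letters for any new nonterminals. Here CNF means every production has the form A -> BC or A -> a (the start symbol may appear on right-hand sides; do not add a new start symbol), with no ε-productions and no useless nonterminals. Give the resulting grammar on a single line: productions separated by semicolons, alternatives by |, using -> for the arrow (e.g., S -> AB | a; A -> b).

Nullable: {Z}; after ε-elimination: S -> c | i | cZ; Z -> S | c | ZS.
After unit-elimination: S -> c | i | cZ; Z -> c | i | ZS | cZ.
TERM: introduce A -> c and substitute in every rule of length ≥2.

S -> c | i | AZ; A -> c; Z -> c | i | AZ | ZS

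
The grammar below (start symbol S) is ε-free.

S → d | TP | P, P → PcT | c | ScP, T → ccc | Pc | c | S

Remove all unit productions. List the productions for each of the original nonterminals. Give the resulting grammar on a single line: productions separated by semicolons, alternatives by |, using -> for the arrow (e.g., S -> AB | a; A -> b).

S -> c | d | TP | PcT | ScP; P -> c | PcT | ScP; T -> c | d | Pc | TP | PcT | ScP | ccc

Unit productions: S->P, T->S.
Unit pairs (A ⇒* B via units): (S,P), (T,P), (T,S).
S: inherits non-unit rules of {P, S} → PcT | ScP | TP | c | d.
P: inherits non-unit rules of {P} → PcT | ScP | c.
T: inherits non-unit rules of {P, S, T} → Pc | PcT | ScP | TP | c | ccc | d.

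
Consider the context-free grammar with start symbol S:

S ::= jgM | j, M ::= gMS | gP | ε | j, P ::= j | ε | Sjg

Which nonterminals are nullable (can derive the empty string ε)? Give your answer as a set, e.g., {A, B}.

{M, P}

Directly nullable (have an ε-rule): {M, P}.
Not nullable: S — each has a terminal in every rule's right-hand side or depends on a non-nullable symbol.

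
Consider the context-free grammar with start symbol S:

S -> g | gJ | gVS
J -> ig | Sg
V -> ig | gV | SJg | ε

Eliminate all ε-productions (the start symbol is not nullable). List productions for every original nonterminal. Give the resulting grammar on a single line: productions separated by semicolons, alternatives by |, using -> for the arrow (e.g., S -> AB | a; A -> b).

S -> g | gJ | gS | gVS; J -> Sg | ig; V -> g | gV | ig | SJg

Nullable set: {V}.
S -> gVS: V nullable, giving gS | gVS.
Drop V -> ε.
V -> gV: V nullable, giving g | gV.
Unchanged (no nullable symbols): S -> g; S -> gJ; J -> Sg; J -> ig; V -> SJg; V -> ig.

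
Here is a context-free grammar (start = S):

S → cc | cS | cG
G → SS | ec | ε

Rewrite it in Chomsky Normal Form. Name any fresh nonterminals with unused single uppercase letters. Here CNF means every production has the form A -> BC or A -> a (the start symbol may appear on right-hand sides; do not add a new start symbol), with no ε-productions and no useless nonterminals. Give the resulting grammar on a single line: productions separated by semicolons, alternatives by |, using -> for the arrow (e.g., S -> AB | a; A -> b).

Nullable: {G}; after ε-elimination: S -> c | cG | cS | cc; G -> SS | ec.
No unit productions to eliminate.
TERM: introduce B -> c, A -> e and substitute in every rule of length ≥2.

S -> c | BB | BG | BS; A -> e; B -> c; G -> AB | SS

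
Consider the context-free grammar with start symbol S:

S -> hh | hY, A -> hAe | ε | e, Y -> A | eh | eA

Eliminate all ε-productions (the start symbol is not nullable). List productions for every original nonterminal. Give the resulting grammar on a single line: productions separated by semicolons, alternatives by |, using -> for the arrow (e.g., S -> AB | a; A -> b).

Nullable set: {A, Y}.
S -> hY: Y nullable, giving h | hY.
Drop A -> ε.
A -> hAe: A nullable, giving hAe | he.
Y -> A: A nullable, giving A.
Y -> eA: A nullable, giving e | eA.
Unchanged (no nullable symbols): S -> hh; A -> e; Y -> eh.

S -> h | hY | hh; A -> e | he | hAe; Y -> A | e | eA | eh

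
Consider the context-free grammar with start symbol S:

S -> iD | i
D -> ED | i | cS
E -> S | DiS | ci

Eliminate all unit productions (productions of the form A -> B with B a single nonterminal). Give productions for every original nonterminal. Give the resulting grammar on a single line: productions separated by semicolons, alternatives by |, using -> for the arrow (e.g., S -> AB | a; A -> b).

S -> i | iD; D -> i | ED | cS; E -> i | ci | iD | DiS

Unit productions: E->S.
Unit pairs (A ⇒* B via units): (E,S).
S: inherits non-unit rules of {S} → i | iD.
D: inherits non-unit rules of {D} → ED | cS | i.
E: inherits non-unit rules of {E, S} → DiS | ci | i | iD.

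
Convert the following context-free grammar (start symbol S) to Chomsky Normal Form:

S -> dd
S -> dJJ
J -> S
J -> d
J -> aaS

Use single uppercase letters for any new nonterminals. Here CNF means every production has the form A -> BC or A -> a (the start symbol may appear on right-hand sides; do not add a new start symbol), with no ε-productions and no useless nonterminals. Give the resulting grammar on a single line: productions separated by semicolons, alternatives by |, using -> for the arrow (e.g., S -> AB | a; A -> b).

No ε-productions.
After unit-elimination: S -> dd | dJJ; J -> d | dd | aaS | dJJ.
TERM: introduce A -> a, B -> d and substitute in every rule of length ≥2.
BIN: J -> AAS becomes J -> AC, C -> AS; J -> BJJ becomes J -> BD, D -> JJ; S -> BJJ becomes S -> BE, E -> JJ.

S -> BB | BE; A -> a; B -> d; C -> AS; D -> JJ; E -> JJ; J -> d | AC | BB | BD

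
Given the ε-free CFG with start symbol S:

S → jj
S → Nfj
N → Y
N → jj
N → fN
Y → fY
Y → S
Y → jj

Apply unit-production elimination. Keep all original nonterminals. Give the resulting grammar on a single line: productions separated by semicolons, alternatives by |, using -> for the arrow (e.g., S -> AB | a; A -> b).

S -> jj | Nfj; N -> fN | fY | jj | Nfj; Y -> fY | jj | Nfj

Unit productions: N->Y, Y->S.
Unit pairs (A ⇒* B via units): (N,S), (N,Y), (Y,S).
S: inherits non-unit rules of {S} → Nfj | jj.
N: inherits non-unit rules of {N, S, Y} → Nfj | fN | fY | jj.
Y: inherits non-unit rules of {S, Y} → Nfj | fY | jj.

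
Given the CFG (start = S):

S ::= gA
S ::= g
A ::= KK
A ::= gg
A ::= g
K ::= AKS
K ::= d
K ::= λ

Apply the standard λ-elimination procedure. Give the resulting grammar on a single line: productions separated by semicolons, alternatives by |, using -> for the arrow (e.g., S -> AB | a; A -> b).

S -> g | gA; A -> K | g | KK | gg; K -> S | d | AS | KS | AKS

Nullable set: {A, K}.
S -> gA: A nullable, giving g | gA.
A -> KK: K, K nullable, giving K | KK.
Drop K -> λ.
K -> AKS: A, K nullable, giving AKS | AS | KS | S.
Unchanged (no nullable symbols): S -> g; A -> g; A -> gg; K -> d.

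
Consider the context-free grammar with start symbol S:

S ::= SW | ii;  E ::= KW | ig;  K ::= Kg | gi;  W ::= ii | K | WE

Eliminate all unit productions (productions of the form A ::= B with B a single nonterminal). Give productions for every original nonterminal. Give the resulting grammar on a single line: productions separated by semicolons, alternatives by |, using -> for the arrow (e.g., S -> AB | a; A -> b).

Unit productions: W->K.
Unit pairs (A ⇒* B via units): (W,K).
S: inherits non-unit rules of {S} → SW | ii.
E: inherits non-unit rules of {E} → KW | ig.
K: inherits non-unit rules of {K} → Kg | gi.
W: inherits non-unit rules of {K, W} → Kg | WE | gi | ii.

S -> SW | ii; E -> KW | ig; K -> Kg | gi; W -> Kg | WE | gi | ii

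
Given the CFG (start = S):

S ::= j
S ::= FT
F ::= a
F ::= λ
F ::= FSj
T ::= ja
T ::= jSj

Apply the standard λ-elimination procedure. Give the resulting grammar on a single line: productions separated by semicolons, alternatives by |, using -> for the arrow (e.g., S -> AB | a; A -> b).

S -> T | j | FT; F -> a | Sj | FSj; T -> ja | jSj

Nullable set: {F}.
S -> FT: F nullable, giving FT | T.
Drop F -> λ.
F -> FSj: F nullable, giving FSj | Sj.
Unchanged (no nullable symbols): S -> j; F -> a; T -> jSj; T -> ja.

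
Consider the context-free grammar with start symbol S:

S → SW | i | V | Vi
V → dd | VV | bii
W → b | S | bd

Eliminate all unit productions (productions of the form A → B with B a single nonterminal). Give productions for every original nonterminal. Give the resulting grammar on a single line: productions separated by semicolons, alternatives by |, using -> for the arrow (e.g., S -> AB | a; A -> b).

S -> i | SW | VV | Vi | dd | bii; V -> VV | dd | bii; W -> b | i | SW | VV | Vi | bd | dd | bii

Unit productions: S->V, W->S.
Unit pairs (A ⇒* B via units): (S,V), (W,S), (W,V).
S: inherits non-unit rules of {S, V} → SW | VV | Vi | bii | dd | i.
V: inherits non-unit rules of {V} → VV | bii | dd.
W: inherits non-unit rules of {S, V, W} → SW | VV | Vi | b | bd | bii | dd | i.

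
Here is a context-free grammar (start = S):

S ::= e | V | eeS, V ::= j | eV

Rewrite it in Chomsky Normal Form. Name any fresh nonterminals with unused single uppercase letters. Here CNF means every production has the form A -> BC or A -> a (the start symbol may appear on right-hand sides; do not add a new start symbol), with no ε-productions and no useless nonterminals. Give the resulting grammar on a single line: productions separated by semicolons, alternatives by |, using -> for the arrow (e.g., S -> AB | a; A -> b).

No ε-productions.
After unit-elimination: S -> e | j | eV | eeS; V -> j | eV.
TERM: introduce A -> e and substitute in every rule of length ≥2.
BIN: S -> AAS becomes S -> AB, B -> AS.

S -> e | j | AB | AV; A -> e; B -> AS; V -> j | AV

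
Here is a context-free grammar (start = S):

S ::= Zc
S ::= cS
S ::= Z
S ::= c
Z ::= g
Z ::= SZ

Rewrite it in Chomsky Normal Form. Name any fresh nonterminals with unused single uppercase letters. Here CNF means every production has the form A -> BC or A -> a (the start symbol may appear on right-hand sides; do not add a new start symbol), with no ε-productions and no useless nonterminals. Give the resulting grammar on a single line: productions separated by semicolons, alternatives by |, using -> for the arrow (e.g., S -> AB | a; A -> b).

S -> c | g | AS | SZ | ZA; A -> c; Z -> g | SZ

No ε-productions.
After unit-elimination: S -> c | g | SZ | Zc | cS; Z -> g | SZ.
TERM: introduce A -> c and substitute in every rule of length ≥2.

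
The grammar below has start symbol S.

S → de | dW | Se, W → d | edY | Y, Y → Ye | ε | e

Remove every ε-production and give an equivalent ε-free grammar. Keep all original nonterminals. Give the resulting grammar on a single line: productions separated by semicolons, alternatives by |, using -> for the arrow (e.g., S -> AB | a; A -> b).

Nullable set: {W, Y}.
S -> dW: W nullable, giving d | dW.
W -> Y: Y nullable, giving Y.
W -> edY: Y nullable, giving ed | edY.
Drop Y -> ε.
Y -> Ye: Y nullable, giving Ye | e.
Unchanged (no nullable symbols): S -> Se; S -> de; W -> d; Y -> e.

S -> d | Se | dW | de; W -> Y | d | ed | edY; Y -> e | Ye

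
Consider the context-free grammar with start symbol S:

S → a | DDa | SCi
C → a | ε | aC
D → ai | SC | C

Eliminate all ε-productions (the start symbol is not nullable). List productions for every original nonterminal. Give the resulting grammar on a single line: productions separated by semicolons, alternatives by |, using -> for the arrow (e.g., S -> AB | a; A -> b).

Nullable set: {C, D}.
S -> DDa: D, D nullable, giving DDa | Da | a.
S -> SCi: C nullable, giving SCi | Si.
Drop C -> ε.
C -> aC: C nullable, giving a | aC.
D -> C: C nullable, giving C.
D -> SC: C nullable, giving S | SC.
Unchanged (no nullable symbols): S -> a; C -> a; D -> ai.

S -> a | Da | Si | DDa | SCi; C -> a | aC; D -> C | S | SC | ai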